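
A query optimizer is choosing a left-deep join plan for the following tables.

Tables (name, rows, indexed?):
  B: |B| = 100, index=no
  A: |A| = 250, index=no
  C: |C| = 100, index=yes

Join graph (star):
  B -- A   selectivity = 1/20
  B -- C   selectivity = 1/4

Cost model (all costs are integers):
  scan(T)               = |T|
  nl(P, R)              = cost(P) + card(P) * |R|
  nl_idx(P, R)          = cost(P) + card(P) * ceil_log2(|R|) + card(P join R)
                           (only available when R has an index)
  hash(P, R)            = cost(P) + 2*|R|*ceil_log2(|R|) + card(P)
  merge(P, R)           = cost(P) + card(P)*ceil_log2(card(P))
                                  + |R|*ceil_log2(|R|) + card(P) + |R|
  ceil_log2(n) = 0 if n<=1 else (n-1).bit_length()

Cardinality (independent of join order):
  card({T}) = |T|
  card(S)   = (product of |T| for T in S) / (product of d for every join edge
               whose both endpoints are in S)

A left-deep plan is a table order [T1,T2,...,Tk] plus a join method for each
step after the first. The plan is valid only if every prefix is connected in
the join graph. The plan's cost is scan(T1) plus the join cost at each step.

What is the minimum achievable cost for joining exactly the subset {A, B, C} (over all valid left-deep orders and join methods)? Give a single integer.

4550

Selinger DP over subsets of {A,B,C}:
  {B}: scan cost=100, card=100
  {A}: scan cost=250, card=250
  {C}: scan cost=100, card=100
  {AB}: card=1250; try (B,hash)→1900, (A,merge)→3150, (B,merge)→3300, (A,hash)→4200, (A,nl)→25100, (B,nl)→25250; best=1900 via (B,hash)
  {BC}: card=2500; try (C,hash)→1600, (B,hash)→1600, (C,merge)→1700, (B,merge)→1700, (C,nl_idx)→3300, (C,nl)→10100 …(+1); best=1600 via (C,hash)
  {ABC}: card=31250; try (C,hash)→4550, (A,hash)→8100, (C,merge)→17700, (A,merge)→36350, (C,nl_idx)→41900, (C,nl)→126900 …(+1); best=4550 via (C,hash)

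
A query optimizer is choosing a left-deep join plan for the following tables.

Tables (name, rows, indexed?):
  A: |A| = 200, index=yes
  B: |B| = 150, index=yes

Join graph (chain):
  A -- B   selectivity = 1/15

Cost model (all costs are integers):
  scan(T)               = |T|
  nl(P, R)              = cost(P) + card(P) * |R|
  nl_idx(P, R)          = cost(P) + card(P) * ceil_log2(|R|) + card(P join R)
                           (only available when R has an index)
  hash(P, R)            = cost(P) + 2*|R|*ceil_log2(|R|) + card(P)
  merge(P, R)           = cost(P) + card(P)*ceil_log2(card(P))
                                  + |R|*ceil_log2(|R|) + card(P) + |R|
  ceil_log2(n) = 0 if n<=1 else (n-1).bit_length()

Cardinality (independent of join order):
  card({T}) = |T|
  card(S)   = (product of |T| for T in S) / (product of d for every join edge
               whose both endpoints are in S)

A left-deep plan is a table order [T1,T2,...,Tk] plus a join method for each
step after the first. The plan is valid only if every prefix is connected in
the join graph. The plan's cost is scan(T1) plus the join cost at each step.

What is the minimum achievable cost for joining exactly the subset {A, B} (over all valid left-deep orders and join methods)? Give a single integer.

Selinger DP over subsets of {A,B}:
  {A}: scan cost=200, card=200
  {B}: scan cost=150, card=150
  {AB}: card=2000; try (B,hash)→2800, (A,merge)→3300, (B,merge)→3350, (A,nl_idx)→3350, (A,hash)→3500, (B,nl_idx)→3800 …(+2); best=2800 via (B,hash)

2800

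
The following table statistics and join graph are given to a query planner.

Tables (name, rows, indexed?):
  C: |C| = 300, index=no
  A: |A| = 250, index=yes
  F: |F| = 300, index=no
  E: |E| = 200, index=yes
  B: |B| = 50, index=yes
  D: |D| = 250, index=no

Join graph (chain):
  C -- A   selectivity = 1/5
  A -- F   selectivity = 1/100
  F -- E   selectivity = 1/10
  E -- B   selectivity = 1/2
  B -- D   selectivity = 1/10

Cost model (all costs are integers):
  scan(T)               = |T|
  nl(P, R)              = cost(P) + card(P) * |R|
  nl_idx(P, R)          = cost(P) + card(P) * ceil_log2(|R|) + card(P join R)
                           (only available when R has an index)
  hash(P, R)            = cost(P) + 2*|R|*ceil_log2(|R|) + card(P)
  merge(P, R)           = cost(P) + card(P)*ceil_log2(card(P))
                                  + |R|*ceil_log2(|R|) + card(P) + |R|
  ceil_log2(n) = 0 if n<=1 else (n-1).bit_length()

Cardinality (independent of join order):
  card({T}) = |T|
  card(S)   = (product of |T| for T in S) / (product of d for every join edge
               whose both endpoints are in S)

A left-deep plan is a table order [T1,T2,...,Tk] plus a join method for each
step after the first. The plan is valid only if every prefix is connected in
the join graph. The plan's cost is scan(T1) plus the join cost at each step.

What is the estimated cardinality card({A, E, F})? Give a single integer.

15000

Tables in S: A(250), E(200), F(300)
Edges inside S: A-F(d=100), F-E(d=10)
numerator = 250 * 200 * 300 = 15000000
denominator = 100 * 10 = 1000
card(S) = 15000000 / 1000 = 15000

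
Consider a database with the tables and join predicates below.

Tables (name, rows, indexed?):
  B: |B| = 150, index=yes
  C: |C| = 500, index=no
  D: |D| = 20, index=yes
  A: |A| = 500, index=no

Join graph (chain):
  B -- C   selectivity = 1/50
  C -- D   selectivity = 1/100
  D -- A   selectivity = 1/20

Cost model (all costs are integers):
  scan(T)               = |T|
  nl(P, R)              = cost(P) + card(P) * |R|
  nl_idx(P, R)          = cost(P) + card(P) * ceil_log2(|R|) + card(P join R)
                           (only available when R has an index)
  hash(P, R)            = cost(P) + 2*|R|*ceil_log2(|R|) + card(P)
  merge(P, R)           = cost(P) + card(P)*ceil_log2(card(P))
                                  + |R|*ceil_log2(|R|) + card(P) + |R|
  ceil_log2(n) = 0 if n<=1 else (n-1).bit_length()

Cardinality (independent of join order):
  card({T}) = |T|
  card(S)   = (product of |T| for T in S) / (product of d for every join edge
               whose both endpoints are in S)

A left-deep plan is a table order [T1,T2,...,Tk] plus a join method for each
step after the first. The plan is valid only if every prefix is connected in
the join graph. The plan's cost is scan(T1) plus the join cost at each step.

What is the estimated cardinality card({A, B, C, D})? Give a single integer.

Tables in S: A(500), B(150), C(500), D(20)
Edges inside S: B-C(d=50), C-D(d=100), D-A(d=20)
numerator = 500 * 150 * 500 * 20 = 750000000
denominator = 50 * 100 * 20 = 100000
card(S) = 750000000 / 100000 = 7500

7500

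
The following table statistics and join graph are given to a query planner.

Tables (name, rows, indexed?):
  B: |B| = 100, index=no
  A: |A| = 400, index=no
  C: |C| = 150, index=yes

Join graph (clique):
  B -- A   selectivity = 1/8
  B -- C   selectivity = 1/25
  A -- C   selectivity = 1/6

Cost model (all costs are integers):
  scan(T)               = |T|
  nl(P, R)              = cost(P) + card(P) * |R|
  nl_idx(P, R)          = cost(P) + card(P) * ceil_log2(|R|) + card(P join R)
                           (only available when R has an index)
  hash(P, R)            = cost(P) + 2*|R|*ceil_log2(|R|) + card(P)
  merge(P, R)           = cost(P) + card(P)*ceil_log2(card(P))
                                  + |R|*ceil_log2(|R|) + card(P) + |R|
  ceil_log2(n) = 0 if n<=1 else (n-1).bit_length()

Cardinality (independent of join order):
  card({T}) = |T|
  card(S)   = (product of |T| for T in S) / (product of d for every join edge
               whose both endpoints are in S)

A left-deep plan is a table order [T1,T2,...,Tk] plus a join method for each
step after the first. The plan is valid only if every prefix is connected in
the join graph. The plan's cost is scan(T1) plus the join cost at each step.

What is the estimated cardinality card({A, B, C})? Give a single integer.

5000

Tables in S: A(400), B(100), C(150)
Edges inside S: B-A(d=8), B-C(d=25), A-C(d=6)
numerator = 400 * 100 * 150 = 6000000
denominator = 8 * 25 * 6 = 1200
card(S) = 6000000 / 1200 = 5000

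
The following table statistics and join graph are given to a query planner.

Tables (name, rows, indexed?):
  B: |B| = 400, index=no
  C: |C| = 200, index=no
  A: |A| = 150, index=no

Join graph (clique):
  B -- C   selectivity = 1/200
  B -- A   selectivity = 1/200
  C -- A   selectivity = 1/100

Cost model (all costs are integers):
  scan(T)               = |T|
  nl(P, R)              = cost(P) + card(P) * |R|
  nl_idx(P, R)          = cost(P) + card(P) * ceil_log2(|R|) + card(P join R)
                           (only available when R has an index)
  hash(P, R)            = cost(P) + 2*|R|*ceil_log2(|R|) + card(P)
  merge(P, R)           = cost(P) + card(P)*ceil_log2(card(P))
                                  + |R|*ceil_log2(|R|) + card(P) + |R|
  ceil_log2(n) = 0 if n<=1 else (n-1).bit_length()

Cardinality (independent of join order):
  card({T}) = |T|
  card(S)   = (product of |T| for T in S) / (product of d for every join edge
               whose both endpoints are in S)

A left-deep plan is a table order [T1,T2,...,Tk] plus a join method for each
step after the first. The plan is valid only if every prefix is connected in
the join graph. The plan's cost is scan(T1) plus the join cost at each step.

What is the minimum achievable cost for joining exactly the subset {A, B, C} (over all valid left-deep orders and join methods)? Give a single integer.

6700

Selinger DP over subsets of {A,B,C}:
  {B}: scan cost=400, card=400
  {C}: scan cost=200, card=200
  {A}: scan cost=150, card=150
  {BC}: card=400; try (C,hash)→4000, (B,merge)→6000, (C,merge)→6200, (B,hash)→7600, (B,nl)→80200, (C,nl)→80400; best=4000 via (C,hash)
  {AB}: card=300; try (A,hash)→3200, (B,merge)→5500, (A,merge)→5750, (B,hash)→7500, (B,nl)→60150, (A,nl)→60400; best=3200 via (A,hash)
  {AC}: card=300; try (A,hash)→2800, (C,merge)→3300, (A,merge)→3350, (C,hash)→3500, (C,nl)→30150, (A,nl)→30200; best=2800 via (A,hash)
  {ABC}: card=3; try (C,hash)→6700, (A,hash)→6800, (C,merge)→8000, (A,merge)→9350, (B,merge)→9800, (B,hash)→10300 …(+3); best=6700 via (C,hash)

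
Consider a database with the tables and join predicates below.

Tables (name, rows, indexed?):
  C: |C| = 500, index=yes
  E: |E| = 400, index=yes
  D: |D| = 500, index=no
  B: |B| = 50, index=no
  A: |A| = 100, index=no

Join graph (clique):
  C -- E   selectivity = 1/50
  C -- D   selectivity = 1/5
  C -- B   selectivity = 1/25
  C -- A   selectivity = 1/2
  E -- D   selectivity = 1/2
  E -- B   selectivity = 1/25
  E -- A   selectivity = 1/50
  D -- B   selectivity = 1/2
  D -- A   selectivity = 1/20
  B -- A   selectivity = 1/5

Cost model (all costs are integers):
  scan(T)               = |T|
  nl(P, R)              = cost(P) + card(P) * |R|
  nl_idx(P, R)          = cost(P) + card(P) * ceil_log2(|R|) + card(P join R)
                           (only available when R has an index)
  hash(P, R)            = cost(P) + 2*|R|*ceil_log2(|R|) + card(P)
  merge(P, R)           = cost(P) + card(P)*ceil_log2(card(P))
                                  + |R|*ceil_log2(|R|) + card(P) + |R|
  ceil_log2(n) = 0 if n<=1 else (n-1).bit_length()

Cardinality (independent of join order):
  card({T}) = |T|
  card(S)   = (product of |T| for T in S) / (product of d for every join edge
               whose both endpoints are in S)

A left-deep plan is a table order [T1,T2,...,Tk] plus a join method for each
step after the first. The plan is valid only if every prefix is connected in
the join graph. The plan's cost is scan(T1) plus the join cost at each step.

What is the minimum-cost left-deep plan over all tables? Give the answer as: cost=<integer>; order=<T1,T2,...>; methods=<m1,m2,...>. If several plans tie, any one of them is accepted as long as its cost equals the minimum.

cost=11592; order=A,E,B,C,D; methods=nl_idx,hash,nl_idx,merge

Selinger DP (subsets sized 1..n):
  {C}: scan cost=500, card=500
  {E}: scan cost=400, card=400
  {D}: scan cost=500, card=500
  {B}: scan cost=50, card=50
  {A}: scan cost=100, card=100
  {CE}: card=4000; try (C,nl_idx)→8000, (E,hash)→8200, (E,nl_idx)→9000, (C,merge)→9400, (E,merge)→9500, (C,hash)→9800 …(+2); best=8000 via (C,nl_idx)
  {CD}: card=50000; try (D,hash)→10000, (C,hash)→10000, (D,merge)→10500, (C,merge)→10500, (C,nl_idx)→55000, (D,nl)→250500 …(+1); best=10000 via (D,hash)
  {BC}: card=1000; try (C,nl_idx)→1500, (B,hash)→1600, (C,merge)→5400, (B,merge)→5850, (C,hash)→9100, (C,nl)→25050 …(+1); best=1500 via (C,nl_idx)
  {AC}: card=25000; try (A,hash)→2400, (C,merge)→5900, (A,merge)→6300, (C,hash)→9200, (C,nl_idx)→26000, (C,nl)→50100 …(+1); best=2400 via (A,hash)
  {DE}: card=100000; try (E,hash)→8200, (D,merge)→9400, (E,merge)→9500, (D,hash)→9800, (E,nl_idx)→105000, (D,nl)→200400 …(+1); best=8200 via (E,hash)
  {BE}: card=800; try (E,nl_idx)→1300, (B,hash)→1400, (E,merge)→4400, (B,merge)→4750, (E,hash)→7300, (E,nl)→20050 …(+1); best=1300 via (E,nl_idx)
  {AE}: card=800; try (E,nl_idx)→1800, (A,hash)→2200, (E,merge)→4900, (A,merge)→5200, (E,hash)→7400, (E,nl)→40100 …(+1); best=1800 via (E,nl_idx)
  {BD}: card=12500; try (B,hash)→1600, (D,merge)→5400, (B,merge)→5850, (D,hash)→9100, (D,nl)→25050, (B,nl)→25500; best=1600 via (B,hash)
  {AD}: card=2500; try (A,hash)→2400, (D,merge)→5900, (A,merge)→6300, (D,hash)→9200, (D,nl)→50100, (A,nl)→50500; best=2400 via (A,hash)
  {AB}: card=1000; try (B,hash)→800, (A,merge)→1200, (B,merge)→1250, (A,hash)→1500, (A,nl)→5050, (B,nl)→5100; best=800 via (B,hash)
  {CDE}: card=200000; try (D,hash)→21000, (D,merge)→65000, (E,hash)→67200, (C,hash)→117200, (E,nl_idx)→660000, (E,merge)→864000 …(+5); best=21000 via (D,hash)
  {BCE}: card=320; try (C,nl_idx)→8820, (E,hash)→9700, (E,nl_idx)→10820, (C,hash)→11100, (B,hash)→12600, (C,merge)→15100 …(+5); best=8820 via (C,nl_idx)
  {ACE}: card=4000; try (C,hash)→11600, (C,nl_idx)→13000, (A,hash)→13400, (C,merge)→15600, (E,hash)→34600, (A,merge)→60800 …(+5); best=11600 via (C,hash)
  {BCD}: card=50000; try (D,hash)→11500, (D,merge)→17500, (C,hash)→23100, (B,hash)→60600, (C,nl_idx)→164100, (C,merge)→194100 …(+4); best=11500 via (D,hash)
  {ACD}: card=125000; try (C,hash)→13900, (D,hash)→36400, (C,merge)→39900, (A,hash)→61400, (C,nl_idx)→149900, (D,merge)→407400 …(+4); best=13900 via (C,hash)
  {ABC}: card=10000; try (A,hash)→3900, (C,hash)→10800, (A,merge)→13300, (C,merge)→16800, (C,nl_idx)→19800, (B,hash)→28000 …(+4); best=3900 via (A,hash)
  {BDE}: card=100000; try (D,hash)→11100, (D,merge)→15100, (E,hash)→21300, (B,hash)→108800, (E,merge)→193100, (E,nl_idx)→214100 …(+4); best=11100 via (D,hash)
  {ADE}: card=10000; try (D,hash)→11600, (E,hash)→12100, (D,merge)→15600, (E,nl_idx)→34900, (E,merge)→38900, (A,hash)→109600 …(+4); best=11600 via (D,hash)
  {ABE}: card=320; try (B,hash)→3200, (A,hash)→3500, (E,hash)→9000, (E,nl_idx)→10120, (A,merge)→10900, (B,merge)→10950 …(+4); best=3200 via (B,hash)
  {ABD}: card=12500; try (B,hash)→5500, (D,hash)→10800, (A,hash)→15500, (D,merge)→16800, (B,merge)→35250, (B,nl)→127400 …(+3); best=5500 via (B,hash)
  {BCDE}: card=8000; try (D,merge)→17020, (D,hash)→18140, (E,hash)→68700, (C,hash)→120100, (D,nl)→168820, (B,hash)→221600 …(+8); best=17020 via (D,merge)
  {ACDE}: card=10000; try (D,hash)→24600, (C,hash)→30600, (D,merge)→68600, (C,nl_idx)→111600, (E,hash)→146100, (C,merge)→166600 …(+8); best=24600 via (D,hash)
  {ABCE}: card=64; try (C,nl_idx)→6144, (A,hash)→10540, (C,merge)→11400, (C,hash)→12520, (A,merge)→12820, (B,hash)→16200 …(+8); best=6144 via (C,nl_idx)
  {ABCD}: card=25000; try (D,hash)→22900, (C,hash)→27000, (A,hash)→62900, (B,hash)→139500, (C,nl_idx)→143000, (D,merge)→158900 …(+7); best=22900 via (D,hash)
  {ABDE}: card=2000; try (D,merge)→11400, (D,hash)→12520, (B,hash)→22200, (E,hash)→25200, (A,hash)→112500, (E,nl_idx)→120000 …(+7); best=11400 via (D,merge)
  {ABCDE}: card=80; try (D,merge)→11592, (D,hash)→15208, (C,hash)→22400, (A,hash)→26420, (C,nl_idx)→29480, (B,hash)→35200 …(+11); best=11592 via (D,merge)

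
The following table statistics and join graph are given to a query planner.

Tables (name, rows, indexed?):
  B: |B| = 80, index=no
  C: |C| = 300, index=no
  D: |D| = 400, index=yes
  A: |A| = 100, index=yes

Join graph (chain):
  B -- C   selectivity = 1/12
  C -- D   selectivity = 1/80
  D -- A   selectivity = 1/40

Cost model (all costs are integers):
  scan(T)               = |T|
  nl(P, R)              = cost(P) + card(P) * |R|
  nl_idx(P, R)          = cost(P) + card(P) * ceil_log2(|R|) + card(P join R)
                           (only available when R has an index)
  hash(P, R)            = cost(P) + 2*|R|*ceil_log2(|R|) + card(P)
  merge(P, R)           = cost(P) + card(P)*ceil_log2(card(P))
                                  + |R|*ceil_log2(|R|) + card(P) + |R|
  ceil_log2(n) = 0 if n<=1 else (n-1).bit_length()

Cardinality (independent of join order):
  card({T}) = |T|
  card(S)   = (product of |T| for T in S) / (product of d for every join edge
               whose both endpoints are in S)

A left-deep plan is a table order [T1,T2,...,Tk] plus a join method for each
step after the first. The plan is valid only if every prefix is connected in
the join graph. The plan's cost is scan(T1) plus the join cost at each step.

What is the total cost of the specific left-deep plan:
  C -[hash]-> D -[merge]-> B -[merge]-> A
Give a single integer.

step 1: scan C: cost=300, card=300
step 2: join D via hash
    card(P join D) = 300*400/(80) = 1500
    cost = 300 + 2*400*9 + 300 = 7800
step 3: join B via merge
    card(P join B) = 1500*80/(12) = 10000
    cost = 7800 + 1500*11 + 80*7 + 1500 + 80 = 26440
step 4: join A via merge
    card(P join A) = 10000*100/(40) = 25000
    cost = 26440 + 10000*14 + 100*7 + 10000 + 100 = 177240

177240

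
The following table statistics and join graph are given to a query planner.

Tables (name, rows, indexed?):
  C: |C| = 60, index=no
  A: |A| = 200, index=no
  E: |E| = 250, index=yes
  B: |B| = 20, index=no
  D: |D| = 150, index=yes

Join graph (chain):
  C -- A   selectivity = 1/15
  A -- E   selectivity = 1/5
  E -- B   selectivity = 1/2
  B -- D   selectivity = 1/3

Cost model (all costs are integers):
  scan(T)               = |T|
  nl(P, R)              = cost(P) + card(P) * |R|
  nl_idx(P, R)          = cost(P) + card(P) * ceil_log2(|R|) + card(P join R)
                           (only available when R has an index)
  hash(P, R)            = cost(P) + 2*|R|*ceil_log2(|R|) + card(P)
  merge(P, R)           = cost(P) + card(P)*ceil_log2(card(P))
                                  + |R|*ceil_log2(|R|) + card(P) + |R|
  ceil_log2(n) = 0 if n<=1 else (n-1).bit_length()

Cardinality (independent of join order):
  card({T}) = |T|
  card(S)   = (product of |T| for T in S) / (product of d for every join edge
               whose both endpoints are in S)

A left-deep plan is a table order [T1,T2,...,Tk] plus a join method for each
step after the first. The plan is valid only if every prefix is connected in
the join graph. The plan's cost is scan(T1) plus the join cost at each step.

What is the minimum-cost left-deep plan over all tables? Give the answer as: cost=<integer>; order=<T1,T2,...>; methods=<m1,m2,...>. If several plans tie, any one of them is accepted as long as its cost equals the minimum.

Selinger DP (subsets sized 1..n):
  {C}: scan cost=60, card=60
  {A}: scan cost=200, card=200
  {E}: scan cost=250, card=250
  {B}: scan cost=20, card=20
  {D}: scan cost=150, card=150
  {AC}: card=800; try (C,hash)→1120, (A,merge)→2280, (C,merge)→2420, (A,hash)→3320, (A,nl)→12060, (C,nl)→12200; best=1120 via (C,hash)
  {AE}: card=10000; try (A,hash)→3700, (E,merge)→4250, (A,merge)→4300, (E,hash)→4400, (E,nl_idx)→11800, (E,nl)→50200 …(+1); best=3700 via (A,hash)
  {BE}: card=2500; try (B,hash)→700, (E,merge)→2390, (B,merge)→2620, (E,nl_idx)→2680, (E,hash)→4040, (E,nl)→5020 …(+1); best=700 via (B,hash)
  {BD}: card=1000; try (B,hash)→500, (D,nl_idx)→1180, (D,merge)→1490, (B,merge)→1620, (D,hash)→2440, (D,nl)→3020 …(+1); best=500 via (B,hash)
  {ACE}: card=40000; try (E,hash)→5920, (E,merge)→12170, (C,hash)→14420, (E,nl_idx)→47520, (C,merge)→154120, (E,nl)→201120 …(+1); best=5920 via (E,hash)
  {ABE}: card=100000; try (A,hash)→6400, (B,hash)→13900, (A,merge)→35000, (B,merge)→153820, (B,nl)→203700, (A,nl)→500700; best=6400 via (A,hash)
  {BDE}: card=125000; try (E,hash)→5500, (D,hash)→5600, (E,merge)→13750, (D,merge)→34550, (E,nl_idx)→133500, (D,nl_idx)→145700 …(+2); best=5500 via (E,hash)
  {ABCE}: card=400000; try (B,hash)→46120, (C,hash)→107120, (B,merge)→686040, (B,nl)→805920, (C,merge)→1806820, (C,nl)→6006400; best=46120 via (B,hash)
  {ABDE}: card=5000000; try (D,hash)→108800, (A,hash)→133700, (D,merge)→1807750, (A,merge)→2257300, (D,nl_idx)→5806400, (D,nl)→15006400 …(+1); best=108800 via (D,hash)
  {ABCDE}: card=20000000; try (D,hash)→448520, (C,hash)→5109520, (D,merge)→8047470, (D,nl_idx)→23246120, (D,nl)→60046120, (C,merge)→120109220 …(+1); best=448520 via (D,hash)

cost=448520; order=A,C,E,B,D; methods=hash,hash,hash,hash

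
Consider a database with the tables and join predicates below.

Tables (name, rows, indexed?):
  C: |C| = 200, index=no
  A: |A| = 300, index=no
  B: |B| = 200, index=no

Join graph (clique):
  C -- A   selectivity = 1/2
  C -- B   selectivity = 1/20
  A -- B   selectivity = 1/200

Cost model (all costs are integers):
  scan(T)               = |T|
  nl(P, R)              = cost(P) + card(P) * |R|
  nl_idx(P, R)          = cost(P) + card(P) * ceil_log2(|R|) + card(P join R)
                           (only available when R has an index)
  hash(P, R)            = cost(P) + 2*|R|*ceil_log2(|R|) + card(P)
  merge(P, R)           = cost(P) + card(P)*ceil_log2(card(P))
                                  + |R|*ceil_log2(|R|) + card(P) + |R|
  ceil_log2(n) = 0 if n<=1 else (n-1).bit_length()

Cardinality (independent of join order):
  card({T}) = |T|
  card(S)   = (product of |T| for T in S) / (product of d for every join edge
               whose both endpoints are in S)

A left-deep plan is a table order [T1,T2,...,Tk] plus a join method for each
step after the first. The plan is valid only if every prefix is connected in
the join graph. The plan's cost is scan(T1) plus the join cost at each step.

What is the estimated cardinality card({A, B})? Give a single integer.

300

Tables in S: A(300), B(200)
Edges inside S: A-B(d=200)
numerator = 300 * 200 = 60000
denominator = 200 = 200
card(S) = 60000 / 200 = 300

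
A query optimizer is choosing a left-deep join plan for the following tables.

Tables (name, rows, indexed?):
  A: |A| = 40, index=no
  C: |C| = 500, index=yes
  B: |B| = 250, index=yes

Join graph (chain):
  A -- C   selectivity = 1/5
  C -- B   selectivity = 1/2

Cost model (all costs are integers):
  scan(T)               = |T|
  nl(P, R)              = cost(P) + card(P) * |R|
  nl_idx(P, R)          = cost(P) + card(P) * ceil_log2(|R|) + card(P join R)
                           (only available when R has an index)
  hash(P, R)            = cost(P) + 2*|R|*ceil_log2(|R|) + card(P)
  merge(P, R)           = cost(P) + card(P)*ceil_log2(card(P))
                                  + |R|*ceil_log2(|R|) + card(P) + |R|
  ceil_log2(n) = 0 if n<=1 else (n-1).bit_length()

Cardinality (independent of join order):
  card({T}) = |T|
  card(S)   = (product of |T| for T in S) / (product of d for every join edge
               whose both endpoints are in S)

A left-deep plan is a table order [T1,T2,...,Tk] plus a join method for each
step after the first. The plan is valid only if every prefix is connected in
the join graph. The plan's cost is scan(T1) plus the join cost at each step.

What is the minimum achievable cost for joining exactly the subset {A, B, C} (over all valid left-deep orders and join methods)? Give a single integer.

Selinger DP over subsets of {A,B,C}:
  {A}: scan cost=40, card=40
  {C}: scan cost=500, card=500
  {B}: scan cost=250, card=250
  {AC}: card=4000; try (A,hash)→1480, (C,nl_idx)→4400, (C,merge)→5320, (A,merge)→5780, (C,hash)→9080, (C,nl)→20040 …(+1); best=1480 via (A,hash)
  {BC}: card=62500; try (B,hash)→5000, (C,merge)→7500, (B,merge)→7750, (C,hash)→9500, (C,nl_idx)→65000, (B,nl_idx)→67000 …(+2); best=5000 via (B,hash)
  {ABC}: card=500000; try (B,hash)→9480, (B,merge)→55730, (A,hash)→67980, (B,nl_idx)→533480, (B,nl)→1001480, (A,merge)→1067780 …(+1); best=9480 via (B,hash)

9480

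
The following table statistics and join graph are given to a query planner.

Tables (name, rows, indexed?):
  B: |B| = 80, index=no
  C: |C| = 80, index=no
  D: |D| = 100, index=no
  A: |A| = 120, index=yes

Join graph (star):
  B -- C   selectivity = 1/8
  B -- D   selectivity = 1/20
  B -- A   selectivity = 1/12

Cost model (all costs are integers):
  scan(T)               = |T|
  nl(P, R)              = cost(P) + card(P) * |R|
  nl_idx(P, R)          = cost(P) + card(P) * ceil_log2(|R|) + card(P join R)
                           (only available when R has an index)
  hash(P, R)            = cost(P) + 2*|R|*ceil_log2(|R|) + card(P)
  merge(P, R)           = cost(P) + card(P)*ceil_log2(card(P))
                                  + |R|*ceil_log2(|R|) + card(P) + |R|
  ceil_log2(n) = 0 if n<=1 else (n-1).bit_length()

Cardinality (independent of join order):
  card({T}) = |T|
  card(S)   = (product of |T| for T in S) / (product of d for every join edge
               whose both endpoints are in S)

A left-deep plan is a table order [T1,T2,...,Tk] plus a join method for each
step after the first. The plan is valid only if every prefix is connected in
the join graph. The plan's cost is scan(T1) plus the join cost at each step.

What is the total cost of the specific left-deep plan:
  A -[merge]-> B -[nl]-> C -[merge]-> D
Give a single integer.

step 1: scan A: cost=120, card=120
step 2: join B via merge
    card(P join B) = 120*80/(12) = 800
    cost = 120 + 120*7 + 80*7 + 120 + 80 = 1720
step 3: join C via nl
    card(P join C) = 800*80/(8) = 8000
    cost = 1720 + 800*80 = 65720
step 4: join D via merge
    card(P join D) = 8000*100/(20) = 40000
    cost = 65720 + 8000*13 + 100*7 + 8000 + 100 = 178520

178520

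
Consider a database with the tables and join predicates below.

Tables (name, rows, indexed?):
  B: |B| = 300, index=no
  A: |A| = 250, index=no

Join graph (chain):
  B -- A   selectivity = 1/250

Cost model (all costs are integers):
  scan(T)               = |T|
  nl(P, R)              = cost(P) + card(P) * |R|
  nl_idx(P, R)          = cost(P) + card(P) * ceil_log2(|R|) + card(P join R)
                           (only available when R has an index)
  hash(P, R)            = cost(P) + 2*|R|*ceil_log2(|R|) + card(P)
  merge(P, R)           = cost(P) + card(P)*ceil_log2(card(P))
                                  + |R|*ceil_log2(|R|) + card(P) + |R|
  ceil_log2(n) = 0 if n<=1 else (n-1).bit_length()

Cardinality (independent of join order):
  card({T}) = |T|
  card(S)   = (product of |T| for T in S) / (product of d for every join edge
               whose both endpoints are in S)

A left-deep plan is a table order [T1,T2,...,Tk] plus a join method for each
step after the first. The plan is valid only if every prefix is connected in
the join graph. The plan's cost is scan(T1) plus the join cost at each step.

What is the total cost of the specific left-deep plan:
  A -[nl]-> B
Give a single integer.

step 1: scan A: cost=250, card=250
step 2: join B via nl
    card(P join B) = 250*300/(250) = 300
    cost = 250 + 250*300 = 75250

75250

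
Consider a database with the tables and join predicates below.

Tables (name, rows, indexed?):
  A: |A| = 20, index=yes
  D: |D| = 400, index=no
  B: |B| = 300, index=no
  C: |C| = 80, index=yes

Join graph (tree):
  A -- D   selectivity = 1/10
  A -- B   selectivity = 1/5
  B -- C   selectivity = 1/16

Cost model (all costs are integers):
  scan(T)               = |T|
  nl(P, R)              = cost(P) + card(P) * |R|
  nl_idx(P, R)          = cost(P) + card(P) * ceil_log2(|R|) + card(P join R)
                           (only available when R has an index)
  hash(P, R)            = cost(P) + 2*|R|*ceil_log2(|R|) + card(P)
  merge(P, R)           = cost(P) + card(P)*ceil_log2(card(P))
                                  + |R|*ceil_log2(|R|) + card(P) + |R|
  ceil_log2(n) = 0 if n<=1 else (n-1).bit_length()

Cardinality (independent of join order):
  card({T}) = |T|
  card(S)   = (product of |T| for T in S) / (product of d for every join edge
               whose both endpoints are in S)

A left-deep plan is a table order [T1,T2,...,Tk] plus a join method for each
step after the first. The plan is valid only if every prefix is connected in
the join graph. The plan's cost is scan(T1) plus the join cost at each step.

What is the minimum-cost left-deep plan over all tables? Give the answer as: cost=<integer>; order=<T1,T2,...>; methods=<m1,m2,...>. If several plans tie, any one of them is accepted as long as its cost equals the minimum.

cost=16320; order=B,A,C,D; methods=hash,hash,hash

Selinger DP (subsets sized 1..n):
  {A}: scan cost=20, card=20
  {D}: scan cost=400, card=400
  {B}: scan cost=300, card=300
  {C}: scan cost=80, card=80
  {AD}: card=800; try (A,hash)→1000, (A,nl_idx)→3200, (D,merge)→4140, (A,merge)→4520, (D,hash)→7240, (D,nl)→8020 …(+1); best=1000 via (A,hash)
  {AB}: card=1200; try (A,hash)→800, (A,nl_idx)→3000, (B,merge)→3140, (A,merge)→3420, (B,hash)→5440, (B,nl)→6020 …(+1); best=800 via (A,hash)
  {BC}: card=1500; try (C,hash)→1720, (B,merge)→3720, (C,nl_idx)→3900, (C,merge)→3940, (B,hash)→5560, (B,nl)→24080 …(+1); best=1720 via (C,hash)
  {ABD}: card=48000; try (B,hash)→7200, (D,hash)→9200, (B,merge)→12800, (D,merge)→19200, (B,nl)→241000, (D,nl)→480800; best=7200 via (B,hash)
  {ABC}: card=6000; try (C,hash)→3120, (A,hash)→3420, (C,nl_idx)→15200, (A,nl_idx)→15220, (C,merge)→15840, (A,merge)→19840 …(+2); best=3120 via (C,hash)
  {ABCD}: card=240000; try (D,hash)→16320, (C,hash)→56320, (D,merge)→91120, (C,nl_idx)→583200, (C,merge)→823840, (D,nl)→2403120 …(+1); best=16320 via (D,hash)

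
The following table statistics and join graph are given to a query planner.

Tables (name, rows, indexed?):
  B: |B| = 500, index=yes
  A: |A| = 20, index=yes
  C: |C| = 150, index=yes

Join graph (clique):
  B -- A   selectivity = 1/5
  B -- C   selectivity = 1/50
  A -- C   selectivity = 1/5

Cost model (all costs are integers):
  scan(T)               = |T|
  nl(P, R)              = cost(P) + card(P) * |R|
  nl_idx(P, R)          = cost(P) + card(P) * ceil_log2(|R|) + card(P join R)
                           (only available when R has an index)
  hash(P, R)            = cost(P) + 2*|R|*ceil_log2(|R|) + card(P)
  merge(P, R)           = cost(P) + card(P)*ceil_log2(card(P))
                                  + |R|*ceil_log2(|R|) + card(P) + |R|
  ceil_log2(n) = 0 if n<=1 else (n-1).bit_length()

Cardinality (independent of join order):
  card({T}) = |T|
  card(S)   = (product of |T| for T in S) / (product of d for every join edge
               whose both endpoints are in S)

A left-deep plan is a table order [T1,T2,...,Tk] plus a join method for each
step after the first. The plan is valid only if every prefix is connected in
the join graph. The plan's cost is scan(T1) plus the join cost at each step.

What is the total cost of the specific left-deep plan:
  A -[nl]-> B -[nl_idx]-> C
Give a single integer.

step 1: scan A: cost=20, card=20
step 2: join B via nl
    card(P join B) = 20*500/(5) = 2000
    cost = 20 + 20*500 = 10020
step 3: join C via nl_idx
    card(P join C) = 2000*150/(50*5) = 1200
    cost = 10020 + 2000*8 + 1200 = 27220

27220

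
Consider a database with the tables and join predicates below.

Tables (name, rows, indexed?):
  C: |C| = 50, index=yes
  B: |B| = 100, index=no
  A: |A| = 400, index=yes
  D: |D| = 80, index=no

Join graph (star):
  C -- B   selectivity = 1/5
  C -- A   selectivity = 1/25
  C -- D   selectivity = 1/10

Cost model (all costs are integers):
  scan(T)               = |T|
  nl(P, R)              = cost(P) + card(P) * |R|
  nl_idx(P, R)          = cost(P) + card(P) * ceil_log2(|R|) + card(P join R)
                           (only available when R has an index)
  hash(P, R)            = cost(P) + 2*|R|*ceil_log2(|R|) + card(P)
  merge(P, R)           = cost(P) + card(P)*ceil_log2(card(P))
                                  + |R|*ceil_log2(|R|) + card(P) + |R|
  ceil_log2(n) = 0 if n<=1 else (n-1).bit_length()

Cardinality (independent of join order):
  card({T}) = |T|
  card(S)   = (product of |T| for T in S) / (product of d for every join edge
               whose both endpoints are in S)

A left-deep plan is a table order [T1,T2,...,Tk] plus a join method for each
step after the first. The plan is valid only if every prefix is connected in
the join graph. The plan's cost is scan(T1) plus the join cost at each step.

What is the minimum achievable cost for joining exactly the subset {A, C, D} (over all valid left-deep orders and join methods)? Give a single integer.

Selinger DP over subsets of {A,C,D}:
  {C}: scan cost=50, card=50
  {A}: scan cost=400, card=400
  {D}: scan cost=80, card=80
  {AC}: card=800; try (A,nl_idx)→1300, (C,hash)→1400, (C,nl_idx)→3600, (A,merge)→4400, (C,merge)→4750, (A,hash)→7300 …(+2); best=1300 via (A,nl_idx)
  {CD}: card=400; try (C,hash)→760, (C,nl_idx)→960, (D,merge)→1040, (C,merge)→1070, (D,hash)→1220, (D,nl)→4050 …(+1); best=760 via (C,hash)
  {ACD}: card=6400; try (D,hash)→3220, (A,hash)→8360, (A,merge)→8760, (D,merge)→10740, (A,nl_idx)→10760, (D,nl)→65300 …(+1); best=3220 via (D,hash)

3220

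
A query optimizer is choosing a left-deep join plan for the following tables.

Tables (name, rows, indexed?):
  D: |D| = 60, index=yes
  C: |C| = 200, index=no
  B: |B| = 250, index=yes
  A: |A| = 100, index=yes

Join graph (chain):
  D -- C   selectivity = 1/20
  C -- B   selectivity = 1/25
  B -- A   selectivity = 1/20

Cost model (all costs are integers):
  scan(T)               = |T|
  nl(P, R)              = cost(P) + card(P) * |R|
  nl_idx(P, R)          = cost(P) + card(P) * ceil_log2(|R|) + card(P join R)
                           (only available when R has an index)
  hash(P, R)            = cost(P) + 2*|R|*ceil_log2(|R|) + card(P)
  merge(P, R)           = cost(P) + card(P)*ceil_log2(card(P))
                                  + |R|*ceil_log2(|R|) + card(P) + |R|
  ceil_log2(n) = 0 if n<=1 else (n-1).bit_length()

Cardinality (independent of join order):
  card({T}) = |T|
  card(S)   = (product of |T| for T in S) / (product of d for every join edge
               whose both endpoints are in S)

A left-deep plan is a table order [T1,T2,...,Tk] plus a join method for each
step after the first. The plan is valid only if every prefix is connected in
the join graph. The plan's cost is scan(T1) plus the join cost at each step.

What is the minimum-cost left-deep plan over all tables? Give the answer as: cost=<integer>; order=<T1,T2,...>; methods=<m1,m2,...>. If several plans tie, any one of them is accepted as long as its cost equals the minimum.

Selinger DP (subsets sized 1..n):
  {D}: scan cost=60, card=60
  {C}: scan cost=200, card=200
  {B}: scan cost=250, card=250
  {A}: scan cost=100, card=100
  {CD}: card=600; try (D,hash)→1120, (D,nl_idx)→2000, (C,merge)→2280, (D,merge)→2420, (C,hash)→3320, (C,nl)→12060 …(+1); best=1120 via (D,hash)
  {BC}: card=2000; try (C,hash)→3700, (B,nl_idx)→3800, (B,merge)→4250, (C,merge)→4300, (B,hash)→4400, (B,nl)→50200 …(+1); best=3700 via (C,hash)
  {AB}: card=1250; try (A,hash)→1900, (B,nl_idx)→2150, (B,merge)→3150, (A,nl_idx)→3250, (A,merge)→3300, (B,hash)→4200 …(+2); best=1900 via (A,hash)
  {BCD}: card=6000; try (B,hash)→5720, (D,hash)→6420, (B,merge)→9970, (B,nl_idx)→11920, (D,nl_idx)→21700, (D,merge)→28120 …(+2); best=5720 via (B,hash)
  {ABC}: card=10000; try (C,hash)→6350, (A,hash)→7100, (C,merge)→18700, (A,nl_idx)→27700, (A,merge)→28500, (A,nl)→203700 …(+1); best=6350 via (C,hash)
  {ABCD}: card=30000; try (A,hash)→13120, (D,hash)→17070, (A,nl_idx)→77720, (A,merge)→90520, (D,nl_idx)→96350, (D,merge)→156770 …(+2); best=13120 via (A,hash)

cost=13120; order=C,D,B,A; methods=hash,hash,hash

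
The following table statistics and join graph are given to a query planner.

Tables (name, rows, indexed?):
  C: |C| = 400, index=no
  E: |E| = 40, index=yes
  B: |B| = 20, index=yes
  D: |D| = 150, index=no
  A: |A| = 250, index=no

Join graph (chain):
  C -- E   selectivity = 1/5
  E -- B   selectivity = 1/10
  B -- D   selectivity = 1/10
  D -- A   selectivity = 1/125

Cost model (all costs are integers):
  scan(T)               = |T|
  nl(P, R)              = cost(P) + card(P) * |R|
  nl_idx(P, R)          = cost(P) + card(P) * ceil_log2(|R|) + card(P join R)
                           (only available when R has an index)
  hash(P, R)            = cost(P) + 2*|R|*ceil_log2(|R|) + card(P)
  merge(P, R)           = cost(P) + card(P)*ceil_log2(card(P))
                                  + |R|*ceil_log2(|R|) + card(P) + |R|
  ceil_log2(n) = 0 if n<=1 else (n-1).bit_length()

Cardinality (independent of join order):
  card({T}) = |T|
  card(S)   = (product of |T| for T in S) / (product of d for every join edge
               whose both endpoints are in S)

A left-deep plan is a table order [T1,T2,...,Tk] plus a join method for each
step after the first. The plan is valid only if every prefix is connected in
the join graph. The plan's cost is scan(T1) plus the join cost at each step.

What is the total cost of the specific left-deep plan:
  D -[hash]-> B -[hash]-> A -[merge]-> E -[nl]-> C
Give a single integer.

step 1: scan D: cost=150, card=150
step 2: join B via hash
    card(P join B) = 150*20/(10) = 300
    cost = 150 + 2*20*5 + 150 = 500
step 3: join A via hash
    card(P join A) = 300*250/(125) = 600
    cost = 500 + 2*250*8 + 300 = 4800
step 4: join E via merge
    card(P join E) = 600*40/(10) = 2400
    cost = 4800 + 600*10 + 40*6 + 600 + 40 = 11680
step 5: join C via nl
    card(P join C) = 2400*400/(5) = 192000
    cost = 11680 + 2400*400 = 971680

971680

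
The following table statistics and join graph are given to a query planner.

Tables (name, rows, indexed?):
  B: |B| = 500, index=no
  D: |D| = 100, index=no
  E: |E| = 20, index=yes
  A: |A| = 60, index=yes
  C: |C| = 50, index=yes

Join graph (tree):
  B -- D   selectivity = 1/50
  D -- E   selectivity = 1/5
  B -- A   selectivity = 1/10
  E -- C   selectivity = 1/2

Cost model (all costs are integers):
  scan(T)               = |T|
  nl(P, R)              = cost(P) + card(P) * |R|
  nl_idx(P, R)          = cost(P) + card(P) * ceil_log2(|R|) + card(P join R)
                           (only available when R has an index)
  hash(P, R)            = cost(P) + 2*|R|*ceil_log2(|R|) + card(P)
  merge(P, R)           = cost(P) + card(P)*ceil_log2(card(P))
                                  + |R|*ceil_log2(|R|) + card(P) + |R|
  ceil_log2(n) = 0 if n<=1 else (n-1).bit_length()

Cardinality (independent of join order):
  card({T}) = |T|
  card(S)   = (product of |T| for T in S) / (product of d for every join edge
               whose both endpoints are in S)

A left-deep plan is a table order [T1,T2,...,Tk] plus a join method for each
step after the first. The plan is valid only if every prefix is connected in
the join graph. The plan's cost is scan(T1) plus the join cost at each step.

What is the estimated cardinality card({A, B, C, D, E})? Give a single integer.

600000

Tables in S: A(60), B(500), C(50), D(100), E(20)
Edges inside S: B-D(d=50), D-E(d=5), B-A(d=10), E-C(d=2)
numerator = 60 * 500 * 50 * 100 * 20 = 3000000000
denominator = 50 * 5 * 10 * 2 = 5000
card(S) = 3000000000 / 5000 = 600000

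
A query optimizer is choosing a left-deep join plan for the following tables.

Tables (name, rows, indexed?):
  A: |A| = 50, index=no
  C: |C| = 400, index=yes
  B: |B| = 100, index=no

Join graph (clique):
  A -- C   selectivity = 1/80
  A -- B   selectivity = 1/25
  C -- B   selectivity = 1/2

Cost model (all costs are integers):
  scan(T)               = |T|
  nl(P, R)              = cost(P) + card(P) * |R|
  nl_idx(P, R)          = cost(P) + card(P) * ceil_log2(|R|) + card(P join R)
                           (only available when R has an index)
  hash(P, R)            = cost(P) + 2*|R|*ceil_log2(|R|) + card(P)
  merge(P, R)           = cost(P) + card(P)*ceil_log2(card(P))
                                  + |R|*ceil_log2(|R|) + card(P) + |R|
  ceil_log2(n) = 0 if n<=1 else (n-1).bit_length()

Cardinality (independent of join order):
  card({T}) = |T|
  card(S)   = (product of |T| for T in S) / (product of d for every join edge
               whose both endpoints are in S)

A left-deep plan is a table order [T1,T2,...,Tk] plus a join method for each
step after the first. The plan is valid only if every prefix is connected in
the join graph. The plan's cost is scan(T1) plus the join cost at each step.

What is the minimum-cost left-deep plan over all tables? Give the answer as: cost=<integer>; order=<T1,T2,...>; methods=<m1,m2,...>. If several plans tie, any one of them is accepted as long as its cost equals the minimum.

Selinger DP (subsets sized 1..n):
  {A}: scan cost=50, card=50
  {C}: scan cost=400, card=400
  {B}: scan cost=100, card=100
  {AC}: card=250; try (C,nl_idx)→750, (A,hash)→1400, (C,merge)→4400, (A,merge)→4750, (C,hash)→7300, (C,nl)→20050 …(+1); best=750 via (C,nl_idx)
  {AB}: card=200; try (A,hash)→800, (B,merge)→1200, (A,merge)→1250, (B,hash)→1500, (B,nl)→5050, (A,nl)→5100; best=800 via (A,hash)
  {BC}: card=20000; try (B,hash)→2200, (C,merge)→4900, (B,merge)→5200, (C,hash)→7400, (C,nl_idx)→21000, (C,nl)→40100 …(+1); best=2200 via (B,hash)
  {ABC}: card=500; try (B,hash)→2400, (C,nl_idx)→3100, (B,merge)→3800, (C,merge)→6600, (C,hash)→8200, (A,hash)→22800 …(+4); best=2400 via (B,hash)

cost=2400; order=A,C,B; methods=nl_idx,hash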